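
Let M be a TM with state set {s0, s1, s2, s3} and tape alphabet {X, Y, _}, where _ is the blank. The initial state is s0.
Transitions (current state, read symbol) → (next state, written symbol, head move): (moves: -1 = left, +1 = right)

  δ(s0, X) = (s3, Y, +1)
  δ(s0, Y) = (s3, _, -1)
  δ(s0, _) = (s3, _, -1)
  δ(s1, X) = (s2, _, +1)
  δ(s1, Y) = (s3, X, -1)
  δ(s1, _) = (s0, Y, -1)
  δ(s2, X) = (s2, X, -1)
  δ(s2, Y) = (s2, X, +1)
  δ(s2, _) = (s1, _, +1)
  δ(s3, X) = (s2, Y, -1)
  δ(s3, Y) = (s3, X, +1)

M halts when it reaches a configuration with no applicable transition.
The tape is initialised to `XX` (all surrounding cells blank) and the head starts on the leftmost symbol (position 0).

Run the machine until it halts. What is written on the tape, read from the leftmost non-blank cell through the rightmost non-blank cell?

s0 | _[X]X__   read X → write Y, move +1, go to s3
s3 | _Y[X]__   read X → write Y, move -1, go to s2
s2 | _[Y]Y__   read Y → write X, move +1, go to s2
s2 | _X[Y]__   read Y → write X, move +1, go to s2
s2 | _XX[_]_   read _ → write _, move +1, go to s1
s1 | _XX_[_]   read _ → write Y, move -1, go to s0
s0 | _XX[_]Y   read _ → write _, move -1, go to s3
s3 | _X[X]_Y   read X → write Y, move -1, go to s2
s2 | _[X]Y_Y   read X → write X, move -1, go to s2
s2 | [_]XY_Y   read _ → write _, move +1, go to s1
s1 | _[X]Y_Y   read X → write _, move +1, go to s2
s2 | __[Y]_Y   read Y → write X, move +1, go to s2
s2 | __X[_]Y   read _ → write _, move +1, go to s1
s1 | __X_[Y]   read Y → write X, move -1, go to s3
s3 | __X[_]X
The non-blank tape span at halt is X_X.

X_X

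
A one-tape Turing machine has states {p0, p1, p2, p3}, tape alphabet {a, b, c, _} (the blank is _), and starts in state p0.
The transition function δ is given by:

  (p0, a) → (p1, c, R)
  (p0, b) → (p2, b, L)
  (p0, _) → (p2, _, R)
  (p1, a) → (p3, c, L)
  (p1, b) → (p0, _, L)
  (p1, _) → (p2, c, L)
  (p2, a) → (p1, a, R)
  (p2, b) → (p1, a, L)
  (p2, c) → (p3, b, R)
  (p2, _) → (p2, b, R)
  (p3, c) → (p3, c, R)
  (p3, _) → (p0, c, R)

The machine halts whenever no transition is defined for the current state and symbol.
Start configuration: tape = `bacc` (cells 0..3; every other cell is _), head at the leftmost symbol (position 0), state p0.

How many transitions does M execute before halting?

state=p0 head=0 tape=__[b]acc   (p0,b)→(p2,b,L)
state=p2 head=-1 tape=_[_]bacc   (p2,_)→(p2,b,R)
state=p2 head=0 tape=_b[b]acc   (p2,b)→(p1,a,L)
state=p1 head=-1 tape=_[b]aacc   (p1,b)→(p0,_,L)
state=p0 head=-2 tape=[_]_aacc   (p0,_)→(p2,_,R)
state=p2 head=-1 tape=_[_]aacc   (p2,_)→(p2,b,R)
state=p2 head=0 tape=_b[a]acc   (p2,a)→(p1,a,R)
state=p1 head=1 tape=_ba[a]cc   (p1,a)→(p3,c,L)
state=p3 head=0 tape=_b[a]ccc
M halts after 8 transitions.

8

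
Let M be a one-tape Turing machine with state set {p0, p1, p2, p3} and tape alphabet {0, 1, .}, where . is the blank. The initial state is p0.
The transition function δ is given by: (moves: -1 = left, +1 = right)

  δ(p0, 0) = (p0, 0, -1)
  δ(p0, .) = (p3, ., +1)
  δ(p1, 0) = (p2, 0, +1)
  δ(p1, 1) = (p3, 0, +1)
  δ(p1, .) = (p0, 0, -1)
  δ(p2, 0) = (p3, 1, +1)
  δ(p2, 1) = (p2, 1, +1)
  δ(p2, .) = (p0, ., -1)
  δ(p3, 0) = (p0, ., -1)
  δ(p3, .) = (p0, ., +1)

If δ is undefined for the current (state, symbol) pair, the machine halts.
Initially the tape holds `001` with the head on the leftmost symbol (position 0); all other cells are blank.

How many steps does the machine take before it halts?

10

state=p0 head=0 tape=.[0]01   (p0,0)→(p0,0,-1)
state=p0 head=-1 tape=[.]001   (p0,.)→(p3,.,+1)
state=p3 head=0 tape=.[0]01   (p3,0)→(p0,.,-1)
state=p0 head=-1 tape=[.].01   (p0,.)→(p3,.,+1)
state=p3 head=0 tape=.[.]01   (p3,.)→(p0,.,+1)
state=p0 head=1 tape=..[0]1   (p0,0)→(p0,0,-1)
state=p0 head=0 tape=.[.]01   (p0,.)→(p3,.,+1)
state=p3 head=1 tape=..[0]1   (p3,0)→(p0,.,-1)
state=p0 head=0 tape=.[.].1   (p0,.)→(p3,.,+1)
state=p3 head=1 tape=..[.]1   (p3,.)→(p0,.,+1)
state=p0 head=2 tape=...[1]
M halts after 10 transitions.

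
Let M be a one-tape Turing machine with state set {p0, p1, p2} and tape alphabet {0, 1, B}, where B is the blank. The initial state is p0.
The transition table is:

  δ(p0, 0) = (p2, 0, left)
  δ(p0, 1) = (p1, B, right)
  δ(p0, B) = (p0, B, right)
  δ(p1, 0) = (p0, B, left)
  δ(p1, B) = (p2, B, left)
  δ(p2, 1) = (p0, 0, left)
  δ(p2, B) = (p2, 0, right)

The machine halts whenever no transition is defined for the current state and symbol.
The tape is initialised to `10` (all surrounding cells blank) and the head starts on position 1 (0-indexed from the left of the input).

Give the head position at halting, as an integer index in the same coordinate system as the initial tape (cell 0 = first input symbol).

state=p0 head=1 tape=B1[0]   (p0,0)→(p2,0,left)
state=p2 head=0 tape=B[1]0   (p2,1)→(p0,0,left)
state=p0 head=-1 tape=[B]00   (p0,B)→(p0,B,right)
state=p0 head=0 tape=B[0]0   (p0,0)→(p2,0,left)
state=p2 head=-1 tape=[B]00   (p2,B)→(p2,0,right)
state=p2 head=0 tape=0[0]0
At halt the head is at cell 0.

0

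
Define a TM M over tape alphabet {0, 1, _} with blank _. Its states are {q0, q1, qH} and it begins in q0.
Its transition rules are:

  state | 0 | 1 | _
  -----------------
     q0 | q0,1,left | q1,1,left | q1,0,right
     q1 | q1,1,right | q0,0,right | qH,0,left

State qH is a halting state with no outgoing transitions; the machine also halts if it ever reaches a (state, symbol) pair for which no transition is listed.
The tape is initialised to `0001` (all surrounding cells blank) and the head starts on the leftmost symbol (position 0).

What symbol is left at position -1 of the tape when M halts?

state=q0 head=0 tape=__[0]001__   (q0,0)→(q0,1,left)
state=q0 head=-1 tape=_[_]1001__   (q0,_)→(q1,0,right)
state=q1 head=0 tape=_0[1]001__   (q1,1)→(q0,0,right)
state=q0 head=1 tape=_00[0]01__   (q0,0)→(q0,1,left)
state=q0 head=0 tape=_0[0]101__   (q0,0)→(q0,1,left)
state=q0 head=-1 tape=_[0]1101__   (q0,0)→(q0,1,left)
state=q0 head=-2 tape=[_]11101__   (q0,_)→(q1,0,right)
state=q1 head=-1 tape=0[1]1101__   (q1,1)→(q0,0,right)
state=q0 head=0 tape=00[1]101__   (q0,1)→(q1,1,left)
state=q1 head=-1 tape=0[0]1101__   (q1,0)→(q1,1,right)
state=q1 head=0 tape=01[1]101__   (q1,1)→(q0,0,right)
state=q0 head=1 tape=010[1]01__   (q0,1)→(q1,1,left)
state=q1 head=0 tape=01[0]101__   (q1,0)→(q1,1,right)
state=q1 head=1 tape=011[1]01__   (q1,1)→(q0,0,right)
state=q0 head=2 tape=0110[0]1__   (q0,0)→(q0,1,left)
state=q0 head=1 tape=011[0]11__   (q0,0)→(q0,1,left)
state=q0 head=0 tape=01[1]111__   (q0,1)→(q1,1,left)
state=q1 head=-1 tape=0[1]1111__   (q1,1)→(q0,0,right)
state=q0 head=0 tape=00[1]111__   (q0,1)→(q1,1,left)
state=q1 head=-1 tape=0[0]1111__   (q1,0)→(q1,1,right)
state=q1 head=0 tape=01[1]111__   (q1,1)→(q0,0,right)
state=q0 head=1 tape=010[1]11__   (q0,1)→(q1,1,left)
state=q1 head=0 tape=01[0]111__   (q1,0)→(q1,1,right)
state=q1 head=1 tape=011[1]11__   (q1,1)→(q0,0,right)
state=q0 head=2 tape=0110[1]1__   (q0,1)→(q1,1,left)
state=q1 head=1 tape=011[0]11__   (q1,0)→(q1,1,right)
state=q1 head=2 tape=0111[1]1__   (q1,1)→(q0,0,right)
state=q0 head=3 tape=01110[1]__   (q0,1)→(q1,1,left)
state=q1 head=2 tape=0111[0]1__   (q1,0)→(q1,1,right)
state=q1 head=3 tape=01111[1]__   (q1,1)→(q0,0,right)
state=q0 head=4 tape=011110[_]_   (q0,_)→(q1,0,right)
state=q1 head=5 tape=0111100[_]   (q1,_)→(qH,0,left)
state=qH head=4 tape=011110[0]0
Cell -1 holds 1 when M halts.

1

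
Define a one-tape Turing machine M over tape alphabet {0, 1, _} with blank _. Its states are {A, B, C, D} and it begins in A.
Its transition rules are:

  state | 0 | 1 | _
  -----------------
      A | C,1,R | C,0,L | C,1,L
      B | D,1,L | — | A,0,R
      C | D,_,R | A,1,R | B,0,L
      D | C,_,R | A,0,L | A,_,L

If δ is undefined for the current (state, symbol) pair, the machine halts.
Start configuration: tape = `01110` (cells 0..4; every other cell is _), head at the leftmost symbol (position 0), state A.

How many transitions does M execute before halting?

8

A | [0]1110_   read 0 → write 1, move R, go to C
C | 1[1]110_   read 1 → write 1, move R, go to A
A | 11[1]10_   read 1 → write 0, move L, go to C
C | 1[1]010_   read 1 → write 1, move R, go to A
A | 11[0]10_   read 0 → write 1, move R, go to C
C | 111[1]0_   read 1 → write 1, move R, go to A
A | 1111[0]_   read 0 → write 1, move R, go to C
C | 11111[_]   read _ → write 0, move L, go to B
B | 1111[1]0
M halts after 8 transitions.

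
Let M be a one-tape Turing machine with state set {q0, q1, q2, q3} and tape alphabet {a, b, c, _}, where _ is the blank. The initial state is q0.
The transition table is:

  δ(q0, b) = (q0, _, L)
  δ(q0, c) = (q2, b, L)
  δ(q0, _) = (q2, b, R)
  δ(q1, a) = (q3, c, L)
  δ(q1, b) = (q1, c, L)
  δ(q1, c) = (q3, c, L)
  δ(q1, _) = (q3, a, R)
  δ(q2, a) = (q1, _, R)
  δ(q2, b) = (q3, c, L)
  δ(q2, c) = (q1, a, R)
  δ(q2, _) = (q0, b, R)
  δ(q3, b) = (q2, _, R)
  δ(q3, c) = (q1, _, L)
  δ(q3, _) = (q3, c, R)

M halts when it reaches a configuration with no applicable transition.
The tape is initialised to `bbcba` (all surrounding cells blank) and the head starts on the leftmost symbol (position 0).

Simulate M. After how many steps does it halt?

24

state=q0 head=0 tape=__[b]bcba   (q0,b)→(q0,_,L)
state=q0 head=-1 tape=_[_]_bcba   (q0,_)→(q2,b,R)
state=q2 head=0 tape=_b[_]bcba   (q2,_)→(q0,b,R)
state=q0 head=1 tape=_bb[b]cba   (q0,b)→(q0,_,L)
state=q0 head=0 tape=_b[b]_cba   (q0,b)→(q0,_,L)
state=q0 head=-1 tape=_[b]__cba   (q0,b)→(q0,_,L)
state=q0 head=-2 tape=[_]___cba   (q0,_)→(q2,b,R)
state=q2 head=-1 tape=b[_]__cba   (q2,_)→(q0,b,R)
state=q0 head=0 tape=bb[_]_cba   (q0,_)→(q2,b,R)
state=q2 head=1 tape=bbb[_]cba   (q2,_)→(q0,b,R)
state=q0 head=2 tape=bbbb[c]ba   (q0,c)→(q2,b,L)
state=q2 head=1 tape=bbb[b]bba   (q2,b)→(q3,c,L)
state=q3 head=0 tape=bb[b]cbba   (q3,b)→(q2,_,R)
state=q2 head=1 tape=bb_[c]bba   (q2,c)→(q1,a,R)
state=q1 head=2 tape=bb_a[b]ba   (q1,b)→(q1,c,L)
state=q1 head=1 tape=bb_[a]cba   (q1,a)→(q3,c,L)
state=q3 head=0 tape=bb[_]ccba   (q3,_)→(q3,c,R)
state=q3 head=1 tape=bbc[c]cba   (q3,c)→(q1,_,L)
state=q1 head=0 tape=bb[c]_cba   (q1,c)→(q3,c,L)
state=q3 head=-1 tape=b[b]c_cba   (q3,b)→(q2,_,R)
state=q2 head=0 tape=b_[c]_cba   (q2,c)→(q1,a,R)
state=q1 head=1 tape=b_a[_]cba   (q1,_)→(q3,a,R)
state=q3 head=2 tape=b_aa[c]ba   (q3,c)→(q1,_,L)
state=q1 head=1 tape=b_a[a]_ba   (q1,a)→(q3,c,L)
state=q3 head=0 tape=b_[a]c_ba
M halts after 24 transitions.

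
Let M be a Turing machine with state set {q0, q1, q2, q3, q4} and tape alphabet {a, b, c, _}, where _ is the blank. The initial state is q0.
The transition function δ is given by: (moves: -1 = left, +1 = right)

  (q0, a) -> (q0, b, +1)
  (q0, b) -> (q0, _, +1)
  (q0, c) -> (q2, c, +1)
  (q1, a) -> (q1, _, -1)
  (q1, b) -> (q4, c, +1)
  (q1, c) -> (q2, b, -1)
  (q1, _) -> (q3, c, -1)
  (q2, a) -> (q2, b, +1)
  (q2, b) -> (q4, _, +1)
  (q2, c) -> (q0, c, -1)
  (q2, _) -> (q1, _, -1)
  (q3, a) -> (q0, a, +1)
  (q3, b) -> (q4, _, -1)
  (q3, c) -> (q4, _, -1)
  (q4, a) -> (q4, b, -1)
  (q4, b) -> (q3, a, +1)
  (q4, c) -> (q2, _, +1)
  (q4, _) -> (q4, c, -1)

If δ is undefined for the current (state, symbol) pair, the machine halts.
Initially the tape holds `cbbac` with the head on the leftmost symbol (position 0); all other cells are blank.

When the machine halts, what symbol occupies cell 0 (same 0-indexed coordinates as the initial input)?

_

q0 | [c]bbac_   read c → write c, move +1, go to q2
q2 | c[b]bac_   read b → write _, move +1, go to q4
q4 | c_[b]ac_   read b → write a, move +1, go to q3
q3 | c_a[a]c_   read a → write a, move +1, go to q0
q0 | c_aa[c]_   read c → write c, move +1, go to q2
q2 | c_aac[_]   read _ → write _, move -1, go to q1
q1 | c_aa[c]_   read c → write b, move -1, go to q2
q2 | c_a[a]b_   read a → write b, move +1, go to q2
q2 | c_ab[b]_   read b → write _, move +1, go to q4
q4 | c_ab_[_]   read _ → write c, move -1, go to q4
q4 | c_ab[_]c   read _ → write c, move -1, go to q4
q4 | c_a[b]cc   read b → write a, move +1, go to q3
q3 | c_aa[c]c   read c → write _, move -1, go to q4
q4 | c_a[a]_c   read a → write b, move -1, go to q4
q4 | c_[a]b_c   read a → write b, move -1, go to q4
q4 | c[_]bb_c   read _ → write c, move -1, go to q4
q4 | [c]cbb_c   read c → write _, move +1, go to q2
q2 | _[c]bb_c   read c → write c, move -1, go to q0
q0 | [_]cbb_c
Cell 0 holds _ when M halts.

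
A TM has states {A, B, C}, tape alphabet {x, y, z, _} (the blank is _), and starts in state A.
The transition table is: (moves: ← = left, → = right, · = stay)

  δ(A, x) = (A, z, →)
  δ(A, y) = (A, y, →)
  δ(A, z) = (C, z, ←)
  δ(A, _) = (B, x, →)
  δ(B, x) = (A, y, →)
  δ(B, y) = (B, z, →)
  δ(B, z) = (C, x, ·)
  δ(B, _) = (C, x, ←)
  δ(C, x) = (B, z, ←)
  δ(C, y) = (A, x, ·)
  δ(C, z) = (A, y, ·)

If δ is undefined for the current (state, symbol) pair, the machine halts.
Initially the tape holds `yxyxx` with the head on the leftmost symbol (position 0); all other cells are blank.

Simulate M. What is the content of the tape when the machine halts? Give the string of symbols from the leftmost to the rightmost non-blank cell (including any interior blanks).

xzzzzzzx

state=A head=0 tape=__[y]xyxx__   (A,y)→(A,y,→)
state=A head=1 tape=__y[x]yxx__   (A,x)→(A,z,→)
state=A head=2 tape=__yz[y]xx__   (A,y)→(A,y,→)
state=A head=3 tape=__yzy[x]x__   (A,x)→(A,z,→)
state=A head=4 tape=__yzyz[x]__   (A,x)→(A,z,→)
state=A head=5 tape=__yzyzz[_]_   (A,_)→(B,x,→)
state=B head=6 tape=__yzyzzx[_]   (B,_)→(C,x,←)
state=C head=5 tape=__yzyzz[x]x   (C,x)→(B,z,←)
state=B head=4 tape=__yzyz[z]zx   (B,z)→(C,x,·)
state=C head=4 tape=__yzyz[x]zx   (C,x)→(B,z,←)
state=B head=3 tape=__yzy[z]zzx   (B,z)→(C,x,·)
state=C head=3 tape=__yzy[x]zzx   (C,x)→(B,z,←)
state=B head=2 tape=__yz[y]zzzx   (B,y)→(B,z,→)
state=B head=3 tape=__yzz[z]zzx   (B,z)→(C,x,·)
state=C head=3 tape=__yzz[x]zzx   (C,x)→(B,z,←)
state=B head=2 tape=__yz[z]zzzx   (B,z)→(C,x,·)
state=C head=2 tape=__yz[x]zzzx   (C,x)→(B,z,←)
state=B head=1 tape=__y[z]zzzzx   (B,z)→(C,x,·)
state=C head=1 tape=__y[x]zzzzx   (C,x)→(B,z,←)
state=B head=0 tape=__[y]zzzzzx   (B,y)→(B,z,→)
state=B head=1 tape=__z[z]zzzzx   (B,z)→(C,x,·)
state=C head=1 tape=__z[x]zzzzx   (C,x)→(B,z,←)
state=B head=0 tape=__[z]zzzzzx   (B,z)→(C,x,·)
state=C head=0 tape=__[x]zzzzzx   (C,x)→(B,z,←)
state=B head=-1 tape=_[_]zzzzzzx   (B,_)→(C,x,←)
state=C head=-2 tape=[_]xzzzzzzx
The non-blank tape span at halt is xzzzzzzx.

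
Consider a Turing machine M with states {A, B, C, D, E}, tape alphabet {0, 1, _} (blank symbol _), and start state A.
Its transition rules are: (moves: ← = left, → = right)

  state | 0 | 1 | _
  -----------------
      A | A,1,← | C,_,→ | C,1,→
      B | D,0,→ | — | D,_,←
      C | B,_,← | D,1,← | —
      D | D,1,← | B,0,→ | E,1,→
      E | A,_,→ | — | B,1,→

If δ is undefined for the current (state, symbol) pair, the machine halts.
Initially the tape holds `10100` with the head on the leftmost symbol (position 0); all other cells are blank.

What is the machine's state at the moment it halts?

A | _[1]0100   read 1 → write _, move →, go to C
C | __[0]100   read 0 → write _, move ←, go to B
B | _[_]_100   read _ → write _, move ←, go to D
D | [_]__100   read _ → write 1, move →, go to E
E | 1[_]_100   read _ → write 1, move →, go to B
B | 11[_]100   read _ → write _, move ←, go to D
D | 1[1]_100   read 1 → write 0, move →, go to B
B | 10[_]100   read _ → write _, move ←, go to D
D | 1[0]_100   read 0 → write 1, move ←, go to D
D | [1]1_100   read 1 → write 0, move →, go to B
B | 0[1]_100
No transition is defined for (B, 1); M halts in state B.

B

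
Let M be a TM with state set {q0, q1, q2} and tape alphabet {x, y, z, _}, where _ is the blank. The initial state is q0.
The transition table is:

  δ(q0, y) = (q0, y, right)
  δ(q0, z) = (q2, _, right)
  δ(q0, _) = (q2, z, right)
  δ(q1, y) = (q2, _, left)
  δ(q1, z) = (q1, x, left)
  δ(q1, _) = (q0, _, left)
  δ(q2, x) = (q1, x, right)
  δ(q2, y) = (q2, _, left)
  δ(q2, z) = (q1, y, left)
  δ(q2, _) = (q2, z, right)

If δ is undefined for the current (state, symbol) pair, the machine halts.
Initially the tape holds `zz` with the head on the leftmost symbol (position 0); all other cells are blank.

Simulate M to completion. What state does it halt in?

q0

state=q0 head=0 tape=___[z]z   (q0,z)→(q2,_,right)
state=q2 head=1 tape=____[z]   (q2,z)→(q1,y,left)
state=q1 head=0 tape=___[_]y   (q1,_)→(q0,_,left)
state=q0 head=-1 tape=__[_]_y   (q0,_)→(q2,z,right)
state=q2 head=0 tape=__z[_]y   (q2,_)→(q2,z,right)
state=q2 head=1 tape=__zz[y]   (q2,y)→(q2,_,left)
state=q2 head=0 tape=__z[z]_   (q2,z)→(q1,y,left)
state=q1 head=-1 tape=__[z]y_   (q1,z)→(q1,x,left)
state=q1 head=-2 tape=_[_]xy_   (q1,_)→(q0,_,left)
state=q0 head=-3 tape=[_]_xy_   (q0,_)→(q2,z,right)
state=q2 head=-2 tape=z[_]xy_   (q2,_)→(q2,z,right)
state=q2 head=-1 tape=zz[x]y_   (q2,x)→(q1,x,right)
state=q1 head=0 tape=zzx[y]_   (q1,y)→(q2,_,left)
state=q2 head=-1 tape=zz[x]__   (q2,x)→(q1,x,right)
state=q1 head=0 tape=zzx[_]_   (q1,_)→(q0,_,left)
state=q0 head=-1 tape=zz[x]__
No transition is defined for (q0, x); M halts in state q0.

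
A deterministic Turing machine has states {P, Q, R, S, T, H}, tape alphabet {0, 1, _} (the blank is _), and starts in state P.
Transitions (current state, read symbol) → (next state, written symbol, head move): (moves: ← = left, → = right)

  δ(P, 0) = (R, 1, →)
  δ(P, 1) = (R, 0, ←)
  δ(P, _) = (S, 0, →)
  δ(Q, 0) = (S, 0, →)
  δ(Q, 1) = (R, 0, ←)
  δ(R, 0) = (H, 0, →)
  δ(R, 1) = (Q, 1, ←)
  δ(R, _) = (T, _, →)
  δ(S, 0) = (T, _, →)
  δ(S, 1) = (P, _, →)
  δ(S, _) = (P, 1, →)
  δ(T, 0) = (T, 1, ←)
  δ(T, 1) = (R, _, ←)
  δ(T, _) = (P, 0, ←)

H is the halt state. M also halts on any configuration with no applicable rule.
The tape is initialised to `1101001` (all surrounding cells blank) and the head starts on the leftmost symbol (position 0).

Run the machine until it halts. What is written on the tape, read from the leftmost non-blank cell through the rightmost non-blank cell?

state=P head=0 tape=__[1]101001   (P,1)→(R,0,←)
state=R head=-1 tape=_[_]0101001   (R,_)→(T,_,→)
state=T head=0 tape=__[0]101001   (T,0)→(T,1,←)
state=T head=-1 tape=_[_]1101001   (T,_)→(P,0,←)
state=P head=-2 tape=[_]01101001   (P,_)→(S,0,→)
state=S head=-1 tape=0[0]1101001   (S,0)→(T,_,→)
state=T head=0 tape=0_[1]101001   (T,1)→(R,_,←)
state=R head=-1 tape=0[_]_101001   (R,_)→(T,_,→)
state=T head=0 tape=0_[_]101001   (T,_)→(P,0,←)
state=P head=-1 tape=0[_]0101001   (P,_)→(S,0,→)
state=S head=0 tape=00[0]101001   (S,0)→(T,_,→)
state=T head=1 tape=00_[1]01001   (T,1)→(R,_,←)
state=R head=0 tape=00[_]_01001   (R,_)→(T,_,→)
state=T head=1 tape=00_[_]01001   (T,_)→(P,0,←)
state=P head=0 tape=00[_]001001   (P,_)→(S,0,→)
state=S head=1 tape=000[0]01001   (S,0)→(T,_,→)
state=T head=2 tape=000_[0]1001   (T,0)→(T,1,←)
state=T head=1 tape=000[_]11001   (T,_)→(P,0,←)
state=P head=0 tape=00[0]011001   (P,0)→(R,1,→)
state=R head=1 tape=001[0]11001   (R,0)→(H,0,→)
state=H head=2 tape=0010[1]1001
The non-blank tape span at halt is 001011001.

001011001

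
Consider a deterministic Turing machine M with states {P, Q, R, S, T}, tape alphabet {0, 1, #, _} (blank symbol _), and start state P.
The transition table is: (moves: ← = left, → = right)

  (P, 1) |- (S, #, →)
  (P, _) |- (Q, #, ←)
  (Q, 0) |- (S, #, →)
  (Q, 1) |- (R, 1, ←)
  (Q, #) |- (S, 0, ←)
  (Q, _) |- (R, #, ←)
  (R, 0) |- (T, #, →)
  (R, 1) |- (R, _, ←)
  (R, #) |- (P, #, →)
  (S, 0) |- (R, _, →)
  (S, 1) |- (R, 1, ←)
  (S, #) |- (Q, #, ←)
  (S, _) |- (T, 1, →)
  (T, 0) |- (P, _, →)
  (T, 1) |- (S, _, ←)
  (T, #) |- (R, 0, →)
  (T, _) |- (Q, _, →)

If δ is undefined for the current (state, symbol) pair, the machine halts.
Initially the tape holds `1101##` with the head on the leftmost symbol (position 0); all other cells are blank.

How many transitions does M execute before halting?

6

state=P head=0 tape=[1]101##   (P,1)→(S,#,→)
state=S head=1 tape=#[1]01##   (S,1)→(R,1,←)
state=R head=0 tape=[#]101##   (R,#)→(P,#,→)
state=P head=1 tape=#[1]01##   (P,1)→(S,#,→)
state=S head=2 tape=##[0]1##   (S,0)→(R,_,→)
state=R head=3 tape=##_[1]##   (R,1)→(R,_,←)
state=R head=2 tape=##[_]_##
M halts after 6 transitions.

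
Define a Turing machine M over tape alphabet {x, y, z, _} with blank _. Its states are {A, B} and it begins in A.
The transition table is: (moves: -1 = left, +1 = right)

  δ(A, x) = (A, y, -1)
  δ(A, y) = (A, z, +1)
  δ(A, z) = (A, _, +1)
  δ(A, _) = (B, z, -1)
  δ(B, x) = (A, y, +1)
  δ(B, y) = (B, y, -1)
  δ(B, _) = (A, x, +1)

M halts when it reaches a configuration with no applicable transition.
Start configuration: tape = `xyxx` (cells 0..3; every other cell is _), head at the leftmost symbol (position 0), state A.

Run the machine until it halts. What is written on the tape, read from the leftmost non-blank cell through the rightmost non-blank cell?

state=A head=0 tape=__[x]yxx_   (A,x)→(A,y,-1)
state=A head=-1 tape=_[_]yyxx_   (A,_)→(B,z,-1)
state=B head=-2 tape=[_]zyyxx_   (B,_)→(A,x,+1)
state=A head=-1 tape=x[z]yyxx_   (A,z)→(A,_,+1)
state=A head=0 tape=x_[y]yxx_   (A,y)→(A,z,+1)
state=A head=1 tape=x_z[y]xx_   (A,y)→(A,z,+1)
state=A head=2 tape=x_zz[x]x_   (A,x)→(A,y,-1)
state=A head=1 tape=x_z[z]yx_   (A,z)→(A,_,+1)
state=A head=2 tape=x_z_[y]x_   (A,y)→(A,z,+1)
state=A head=3 tape=x_z_z[x]_   (A,x)→(A,y,-1)
state=A head=2 tape=x_z_[z]y_   (A,z)→(A,_,+1)
state=A head=3 tape=x_z__[y]_   (A,y)→(A,z,+1)
state=A head=4 tape=x_z__z[_]   (A,_)→(B,z,-1)
state=B head=3 tape=x_z__[z]z
The non-blank tape span at halt is x_z__zz.

x_z__zz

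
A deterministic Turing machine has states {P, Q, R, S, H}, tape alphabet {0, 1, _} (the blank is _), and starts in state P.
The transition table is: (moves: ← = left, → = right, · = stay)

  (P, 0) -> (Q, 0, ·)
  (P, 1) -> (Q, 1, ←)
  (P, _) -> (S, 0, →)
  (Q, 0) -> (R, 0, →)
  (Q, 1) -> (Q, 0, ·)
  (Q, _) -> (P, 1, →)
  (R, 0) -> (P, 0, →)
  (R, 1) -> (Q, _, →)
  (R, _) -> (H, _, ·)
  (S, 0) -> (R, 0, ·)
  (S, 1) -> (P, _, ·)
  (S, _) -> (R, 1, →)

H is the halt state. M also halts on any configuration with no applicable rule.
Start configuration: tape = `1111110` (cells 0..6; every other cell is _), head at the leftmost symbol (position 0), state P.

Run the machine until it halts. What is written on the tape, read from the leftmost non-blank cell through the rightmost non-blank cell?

state=P head=0 tape=_[1]111110___   (P,1)→(Q,1,←)
state=Q head=-1 tape=[_]1111110___   (Q,_)→(P,1,→)
state=P head=0 tape=1[1]111110___   (P,1)→(Q,1,←)
state=Q head=-1 tape=[1]1111110___   (Q,1)→(Q,0,·)
state=Q head=-1 tape=[0]1111110___   (Q,0)→(R,0,→)
state=R head=0 tape=0[1]111110___   (R,1)→(Q,_,→)
state=Q head=1 tape=0_[1]11110___   (Q,1)→(Q,0,·)
state=Q head=1 tape=0_[0]11110___   (Q,0)→(R,0,→)
state=R head=2 tape=0_0[1]1110___   (R,1)→(Q,_,→)
state=Q head=3 tape=0_0_[1]110___   (Q,1)→(Q,0,·)
state=Q head=3 tape=0_0_[0]110___   (Q,0)→(R,0,→)
state=R head=4 tape=0_0_0[1]10___   (R,1)→(Q,_,→)
state=Q head=5 tape=0_0_0_[1]0___   (Q,1)→(Q,0,·)
state=Q head=5 tape=0_0_0_[0]0___   (Q,0)→(R,0,→)
state=R head=6 tape=0_0_0_0[0]___   (R,0)→(P,0,→)
state=P head=7 tape=0_0_0_00[_]__   (P,_)→(S,0,→)
state=S head=8 tape=0_0_0_000[_]_   (S,_)→(R,1,→)
state=R head=9 tape=0_0_0_0001[_]   (R,_)→(H,_,·)
state=H head=9 tape=0_0_0_0001[_]
The non-blank tape span at halt is 0_0_0_0001.

0_0_0_0001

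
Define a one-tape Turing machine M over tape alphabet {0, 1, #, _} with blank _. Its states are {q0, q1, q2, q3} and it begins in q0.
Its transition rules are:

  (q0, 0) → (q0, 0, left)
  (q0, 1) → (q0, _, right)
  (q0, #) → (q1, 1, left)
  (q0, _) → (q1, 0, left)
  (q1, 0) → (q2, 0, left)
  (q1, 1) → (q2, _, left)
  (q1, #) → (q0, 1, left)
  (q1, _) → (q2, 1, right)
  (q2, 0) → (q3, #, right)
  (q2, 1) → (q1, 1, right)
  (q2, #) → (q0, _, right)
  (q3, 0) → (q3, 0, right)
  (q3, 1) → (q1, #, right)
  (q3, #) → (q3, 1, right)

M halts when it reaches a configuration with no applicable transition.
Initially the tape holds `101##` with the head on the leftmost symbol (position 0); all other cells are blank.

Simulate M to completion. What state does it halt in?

q2

state=q0 head=0 tape=__[1]01##   (q0,1)→(q0,_,right)
state=q0 head=1 tape=___[0]1##   (q0,0)→(q0,0,left)
state=q0 head=0 tape=__[_]01##   (q0,_)→(q1,0,left)
state=q1 head=-1 tape=_[_]001##   (q1,_)→(q2,1,right)
state=q2 head=0 tape=_1[0]01##   (q2,0)→(q3,#,right)
state=q3 head=1 tape=_1#[0]1##   (q3,0)→(q3,0,right)
state=q3 head=2 tape=_1#0[1]##   (q3,1)→(q1,#,right)
state=q1 head=3 tape=_1#0#[#]#   (q1,#)→(q0,1,left)
state=q0 head=2 tape=_1#0[#]1#   (q0,#)→(q1,1,left)
state=q1 head=1 tape=_1#[0]11#   (q1,0)→(q2,0,left)
state=q2 head=0 tape=_1[#]011#   (q2,#)→(q0,_,right)
state=q0 head=1 tape=_1_[0]11#   (q0,0)→(q0,0,left)
state=q0 head=0 tape=_1[_]011#   (q0,_)→(q1,0,left)
state=q1 head=-1 tape=_[1]0011#   (q1,1)→(q2,_,left)
state=q2 head=-2 tape=[_]_0011#
No transition is defined for (q2, _); M halts in state q2.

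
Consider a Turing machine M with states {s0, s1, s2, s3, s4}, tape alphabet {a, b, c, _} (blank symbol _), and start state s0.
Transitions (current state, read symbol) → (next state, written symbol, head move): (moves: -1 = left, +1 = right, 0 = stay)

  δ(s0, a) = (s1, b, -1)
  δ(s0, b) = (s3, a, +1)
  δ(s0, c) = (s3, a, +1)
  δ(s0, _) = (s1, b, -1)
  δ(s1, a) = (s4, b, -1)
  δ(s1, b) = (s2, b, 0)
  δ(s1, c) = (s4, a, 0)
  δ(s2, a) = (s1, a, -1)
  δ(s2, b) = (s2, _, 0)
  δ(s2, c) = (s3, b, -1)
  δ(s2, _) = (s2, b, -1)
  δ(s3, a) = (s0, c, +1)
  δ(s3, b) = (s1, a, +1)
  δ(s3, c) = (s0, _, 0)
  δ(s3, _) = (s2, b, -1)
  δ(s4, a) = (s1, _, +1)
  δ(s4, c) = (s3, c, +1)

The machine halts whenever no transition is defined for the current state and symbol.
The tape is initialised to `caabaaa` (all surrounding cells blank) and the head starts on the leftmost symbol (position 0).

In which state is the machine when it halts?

s0 | _[c]aabaaa   read c → write a, move +1, go to s3
s3 | _a[a]abaaa   read a → write c, move +1, go to s0
s0 | _ac[a]baaa   read a → write b, move -1, go to s1
s1 | _a[c]bbaaa   read c → write a, move 0, go to s4
s4 | _a[a]bbaaa   read a → write _, move +1, go to s1
s1 | _a_[b]baaa   read b → write b, move 0, go to s2
s2 | _a_[b]baaa   read b → write _, move 0, go to s2
s2 | _a_[_]baaa   read _ → write b, move -1, go to s2
s2 | _a[_]bbaaa   read _ → write b, move -1, go to s2
s2 | _[a]bbbaaa   read a → write a, move -1, go to s1
s1 | [_]abbbaaa
No transition is defined for (s1, _); M halts in state s1.

s1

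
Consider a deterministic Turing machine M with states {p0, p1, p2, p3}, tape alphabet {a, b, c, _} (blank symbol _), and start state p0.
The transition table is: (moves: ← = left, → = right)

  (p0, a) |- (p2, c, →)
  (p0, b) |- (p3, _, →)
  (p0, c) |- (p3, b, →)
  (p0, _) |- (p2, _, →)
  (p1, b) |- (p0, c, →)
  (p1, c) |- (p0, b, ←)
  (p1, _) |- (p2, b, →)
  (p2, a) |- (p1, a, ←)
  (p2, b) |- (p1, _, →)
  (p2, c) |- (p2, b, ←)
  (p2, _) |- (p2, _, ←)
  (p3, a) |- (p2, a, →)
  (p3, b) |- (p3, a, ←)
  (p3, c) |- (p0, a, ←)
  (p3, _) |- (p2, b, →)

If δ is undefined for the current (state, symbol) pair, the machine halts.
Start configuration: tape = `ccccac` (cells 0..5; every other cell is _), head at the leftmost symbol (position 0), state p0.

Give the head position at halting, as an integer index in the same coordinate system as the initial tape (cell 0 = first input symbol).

p0 | [c]cccac   read c → write b, move →, go to p3
p3 | b[c]ccac   read c → write a, move ←, go to p0
p0 | [b]accac   read b → write _, move →, go to p3
p3 | _[a]ccac   read a → write a, move →, go to p2
p2 | _a[c]cac   read c → write b, move ←, go to p2
p2 | _[a]bcac   read a → write a, move ←, go to p1
p1 | [_]abcac   read _ → write b, move →, go to p2
p2 | b[a]bcac   read a → write a, move ←, go to p1
p1 | [b]abcac   read b → write c, move →, go to p0
p0 | c[a]bcac   read a → write c, move →, go to p2
p2 | cc[b]cac   read b → write _, move →, go to p1
p1 | cc_[c]ac   read c → write b, move ←, go to p0
p0 | cc[_]bac   read _ → write _, move →, go to p2
p2 | cc_[b]ac   read b → write _, move →, go to p1
p1 | cc__[a]c
At halt the head is at cell 4.

4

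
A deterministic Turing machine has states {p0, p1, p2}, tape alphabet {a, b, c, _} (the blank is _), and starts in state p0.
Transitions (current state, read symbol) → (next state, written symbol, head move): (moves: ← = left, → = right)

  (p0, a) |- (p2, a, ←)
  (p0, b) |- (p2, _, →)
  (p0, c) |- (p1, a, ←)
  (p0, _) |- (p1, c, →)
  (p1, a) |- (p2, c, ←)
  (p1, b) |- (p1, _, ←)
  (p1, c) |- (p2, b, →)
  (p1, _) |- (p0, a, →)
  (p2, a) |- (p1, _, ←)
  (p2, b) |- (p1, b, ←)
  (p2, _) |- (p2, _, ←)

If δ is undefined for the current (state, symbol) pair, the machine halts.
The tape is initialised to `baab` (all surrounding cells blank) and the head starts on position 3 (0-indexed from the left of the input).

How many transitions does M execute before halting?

8

p0 | _baa[b]_   read b → write _, move →, go to p2
p2 | _baa_[_]   read _ → write _, move ←, go to p2
p2 | _baa[_]_   read _ → write _, move ←, go to p2
p2 | _ba[a]__   read a → write _, move ←, go to p1
p1 | _b[a]___   read a → write c, move ←, go to p2
p2 | _[b]c___   read b → write b, move ←, go to p1
p1 | [_]bc___   read _ → write a, move →, go to p0
p0 | a[b]c___   read b → write _, move →, go to p2
p2 | a_[c]___
M halts after 8 transitions.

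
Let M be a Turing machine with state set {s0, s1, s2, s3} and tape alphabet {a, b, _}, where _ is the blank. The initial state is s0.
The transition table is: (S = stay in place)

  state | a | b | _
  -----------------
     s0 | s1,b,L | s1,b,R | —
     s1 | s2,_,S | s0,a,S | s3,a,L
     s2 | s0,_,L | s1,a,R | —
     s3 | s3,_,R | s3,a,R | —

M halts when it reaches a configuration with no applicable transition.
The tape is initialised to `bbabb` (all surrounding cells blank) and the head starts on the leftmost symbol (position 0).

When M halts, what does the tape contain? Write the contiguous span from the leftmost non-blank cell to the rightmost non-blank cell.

state=s0 head=0 tape=__[b]babb   (s0,b)→(s1,b,R)
state=s1 head=1 tape=__b[b]abb   (s1,b)→(s0,a,S)
state=s0 head=1 tape=__b[a]abb   (s0,a)→(s1,b,L)
state=s1 head=0 tape=__[b]babb   (s1,b)→(s0,a,S)
state=s0 head=0 tape=__[a]babb   (s0,a)→(s1,b,L)
state=s1 head=-1 tape=_[_]bbabb   (s1,_)→(s3,a,L)
state=s3 head=-2 tape=[_]abbabb
The non-blank tape span at halt is abbabb.

abbabb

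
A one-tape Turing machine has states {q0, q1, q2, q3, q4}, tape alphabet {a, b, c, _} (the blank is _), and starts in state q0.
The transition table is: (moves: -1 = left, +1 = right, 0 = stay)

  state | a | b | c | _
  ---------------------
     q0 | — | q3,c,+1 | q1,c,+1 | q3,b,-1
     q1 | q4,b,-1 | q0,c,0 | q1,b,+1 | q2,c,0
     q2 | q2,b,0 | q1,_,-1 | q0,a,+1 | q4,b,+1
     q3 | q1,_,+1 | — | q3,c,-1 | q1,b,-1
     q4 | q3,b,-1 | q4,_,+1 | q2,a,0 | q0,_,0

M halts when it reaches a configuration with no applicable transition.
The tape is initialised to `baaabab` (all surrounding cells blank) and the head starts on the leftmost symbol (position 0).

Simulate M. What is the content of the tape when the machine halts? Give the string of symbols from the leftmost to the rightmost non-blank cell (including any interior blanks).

q0 | __[b]aaabab   read b → write c, move +1, go to q3
q3 | __c[a]aabab   read a → write _, move +1, go to q1
q1 | __c_[a]abab   read a → write b, move -1, go to q4
q4 | __c[_]babab   read _ → write _, move 0, go to q0
q0 | __c[_]babab   read _ → write b, move -1, go to q3
q3 | __[c]bbabab   read c → write c, move -1, go to q3
q3 | _[_]cbbabab   read _ → write b, move -1, go to q1
q1 | [_]bcbbabab   read _ → write c, move 0, go to q2
q2 | [c]bcbbabab   read c → write a, move +1, go to q0
q0 | a[b]cbbabab   read b → write c, move +1, go to q3
q3 | ac[c]bbabab   read c → write c, move -1, go to q3
q3 | a[c]cbbabab   read c → write c, move -1, go to q3
q3 | [a]ccbbabab   read a → write _, move +1, go to q1
q1 | _[c]cbbabab   read c → write b, move +1, go to q1
q1 | _b[c]bbabab   read c → write b, move +1, go to q1
q1 | _bb[b]babab   read b → write c, move 0, go to q0
q0 | _bb[c]babab   read c → write c, move +1, go to q1
q1 | _bbc[b]abab   read b → write c, move 0, go to q0
q0 | _bbc[c]abab   read c → write c, move +1, go to q1
q1 | _bbcc[a]bab   read a → write b, move -1, go to q4
q4 | _bbc[c]bbab   read c → write a, move 0, go to q2
q2 | _bbc[a]bbab   read a → write b, move 0, go to q2
q2 | _bbc[b]bbab   read b → write _, move -1, go to q1
q1 | _bb[c]_bbab   read c → write b, move +1, go to q1
q1 | _bbb[_]bbab   read _ → write c, move 0, go to q2
q2 | _bbb[c]bbab   read c → write a, move +1, go to q0
q0 | _bbba[b]bab   read b → write c, move +1, go to q3
q3 | _bbbac[b]ab
The non-blank tape span at halt is bbbacbab.

bbbacbab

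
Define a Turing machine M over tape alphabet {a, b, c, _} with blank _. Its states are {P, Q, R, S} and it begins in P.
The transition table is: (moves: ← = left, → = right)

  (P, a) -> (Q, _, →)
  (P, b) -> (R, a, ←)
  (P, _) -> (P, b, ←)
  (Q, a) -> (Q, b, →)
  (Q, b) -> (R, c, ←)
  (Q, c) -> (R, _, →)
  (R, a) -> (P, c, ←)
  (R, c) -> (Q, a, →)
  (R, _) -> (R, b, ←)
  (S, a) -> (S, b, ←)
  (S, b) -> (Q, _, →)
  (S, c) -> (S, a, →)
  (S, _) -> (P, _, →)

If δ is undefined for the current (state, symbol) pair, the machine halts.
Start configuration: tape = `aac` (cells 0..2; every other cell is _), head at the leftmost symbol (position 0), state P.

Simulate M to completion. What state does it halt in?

P | [a]ac_   read a → write _, move →, go to Q
Q | _[a]c_   read a → write b, move →, go to Q
Q | _b[c]_   read c → write _, move →, go to R
R | _b_[_]   read _ → write b, move ←, go to R
R | _b[_]b   read _ → write b, move ←, go to R
R | _[b]bb
No transition is defined for (R, b); M halts in state R.

R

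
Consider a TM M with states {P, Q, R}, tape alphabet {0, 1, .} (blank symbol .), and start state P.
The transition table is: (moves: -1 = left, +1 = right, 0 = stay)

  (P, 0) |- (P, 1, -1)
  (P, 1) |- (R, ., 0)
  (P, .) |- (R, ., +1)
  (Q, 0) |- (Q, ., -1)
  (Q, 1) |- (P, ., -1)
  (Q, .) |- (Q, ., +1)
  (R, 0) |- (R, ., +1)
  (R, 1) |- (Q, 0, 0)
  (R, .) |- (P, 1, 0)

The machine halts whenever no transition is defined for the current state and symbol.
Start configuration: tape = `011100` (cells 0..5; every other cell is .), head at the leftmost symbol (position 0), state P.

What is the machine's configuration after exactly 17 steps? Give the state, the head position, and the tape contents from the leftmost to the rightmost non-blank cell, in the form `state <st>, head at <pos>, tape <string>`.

state P, head at 1, tape 11100

state=P head=0 tape=.[0]11100   (P,0)→(P,1,-1)
state=P head=-1 tape=[.]111100   (P,.)→(R,.,+1)
state=R head=0 tape=.[1]11100   (R,1)→(Q,0,0)
state=Q head=0 tape=.[0]11100   (Q,0)→(Q,.,-1)
state=Q head=-1 tape=[.].11100   (Q,.)→(Q,.,+1)
state=Q head=0 tape=.[.]11100   (Q,.)→(Q,.,+1)
state=Q head=1 tape=..[1]1100   (Q,1)→(P,.,-1)
state=P head=0 tape=.[.].1100   (P,.)→(R,.,+1)
state=R head=1 tape=..[.]1100   (R,.)→(P,1,0)
state=P head=1 tape=..[1]1100   (P,1)→(R,.,0)
state=R head=1 tape=..[.]1100   (R,.)→(P,1,0)
state=P head=1 tape=..[1]1100   (P,1)→(R,.,0)
state=R head=1 tape=..[.]1100   (R,.)→(P,1,0)
state=P head=1 tape=..[1]1100   (P,1)→(R,.,0)
state=R head=1 tape=..[.]1100   (R,.)→(P,1,0)
state=P head=1 tape=..[1]1100   (P,1)→(R,.,0)
state=R head=1 tape=..[.]1100   (R,.)→(P,1,0)
state=P head=1 tape=..[1]1100
After 17 steps: state P, head at 1, tape 11100.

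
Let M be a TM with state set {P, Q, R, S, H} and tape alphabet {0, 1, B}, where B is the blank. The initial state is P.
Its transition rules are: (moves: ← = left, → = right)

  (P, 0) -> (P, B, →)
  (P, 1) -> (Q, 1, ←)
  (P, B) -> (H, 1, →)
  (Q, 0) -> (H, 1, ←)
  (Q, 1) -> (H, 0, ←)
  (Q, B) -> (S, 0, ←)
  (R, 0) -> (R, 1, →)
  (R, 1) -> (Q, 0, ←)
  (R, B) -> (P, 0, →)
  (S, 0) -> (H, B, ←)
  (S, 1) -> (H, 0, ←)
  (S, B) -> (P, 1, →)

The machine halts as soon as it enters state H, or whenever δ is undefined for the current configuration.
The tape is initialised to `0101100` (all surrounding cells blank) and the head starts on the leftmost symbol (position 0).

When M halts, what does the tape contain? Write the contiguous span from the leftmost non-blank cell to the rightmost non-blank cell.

00101100

state=P head=0 tape=BB[0]101100   (P,0)→(P,B,→)
state=P head=1 tape=BBB[1]01100   (P,1)→(Q,1,←)
state=Q head=0 tape=BB[B]101100   (Q,B)→(S,0,←)
state=S head=-1 tape=B[B]0101100   (S,B)→(P,1,→)
state=P head=0 tape=B1[0]101100   (P,0)→(P,B,→)
state=P head=1 tape=B1B[1]01100   (P,1)→(Q,1,←)
state=Q head=0 tape=B1[B]101100   (Q,B)→(S,0,←)
state=S head=-1 tape=B[1]0101100   (S,1)→(H,0,←)
state=H head=-2 tape=[B]00101100
The non-blank tape span at halt is 00101100.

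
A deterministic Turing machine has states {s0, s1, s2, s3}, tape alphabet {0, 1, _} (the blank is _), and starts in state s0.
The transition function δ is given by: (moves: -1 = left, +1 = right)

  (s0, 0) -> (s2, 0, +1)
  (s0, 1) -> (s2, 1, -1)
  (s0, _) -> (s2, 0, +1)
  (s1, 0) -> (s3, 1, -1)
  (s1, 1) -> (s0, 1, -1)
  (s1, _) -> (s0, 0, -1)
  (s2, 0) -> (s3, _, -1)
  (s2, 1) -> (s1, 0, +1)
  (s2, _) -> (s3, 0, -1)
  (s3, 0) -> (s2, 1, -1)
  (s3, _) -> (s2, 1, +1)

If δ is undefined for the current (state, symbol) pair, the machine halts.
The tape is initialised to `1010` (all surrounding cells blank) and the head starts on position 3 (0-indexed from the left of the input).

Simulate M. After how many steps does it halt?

s0 | _101[0]_   read 0 → write 0, move +1, go to s2
s2 | _1010[_]   read _ → write 0, move -1, go to s3
s3 | _101[0]0   read 0 → write 1, move -1, go to s2
s2 | _10[1]10   read 1 → write 0, move +1, go to s1
s1 | _100[1]0   read 1 → write 1, move -1, go to s0
s0 | _10[0]10   read 0 → write 0, move +1, go to s2
s2 | _100[1]0   read 1 → write 0, move +1, go to s1
s1 | _1000[0]   read 0 → write 1, move -1, go to s3
s3 | _100[0]1   read 0 → write 1, move -1, go to s2
s2 | _10[0]11   read 0 → write _, move -1, go to s3
s3 | _1[0]_11   read 0 → write 1, move -1, go to s2
s2 | _[1]1_11   read 1 → write 0, move +1, go to s1
s1 | _0[1]_11   read 1 → write 1, move -1, go to s0
s0 | _[0]1_11   read 0 → write 0, move +1, go to s2
s2 | _0[1]_11   read 1 → write 0, move +1, go to s1
s1 | _00[_]11   read _ → write 0, move -1, go to s0
s0 | _0[0]011   read 0 → write 0, move +1, go to s2
s2 | _00[0]11   read 0 → write _, move -1, go to s3
s3 | _0[0]_11   read 0 → write 1, move -1, go to s2
s2 | _[0]1_11   read 0 → write _, move -1, go to s3
s3 | [_]_1_11   read _ → write 1, move +1, go to s2
s2 | 1[_]1_11   read _ → write 0, move -1, go to s3
s3 | [1]01_11
M halts after 22 transitions.

22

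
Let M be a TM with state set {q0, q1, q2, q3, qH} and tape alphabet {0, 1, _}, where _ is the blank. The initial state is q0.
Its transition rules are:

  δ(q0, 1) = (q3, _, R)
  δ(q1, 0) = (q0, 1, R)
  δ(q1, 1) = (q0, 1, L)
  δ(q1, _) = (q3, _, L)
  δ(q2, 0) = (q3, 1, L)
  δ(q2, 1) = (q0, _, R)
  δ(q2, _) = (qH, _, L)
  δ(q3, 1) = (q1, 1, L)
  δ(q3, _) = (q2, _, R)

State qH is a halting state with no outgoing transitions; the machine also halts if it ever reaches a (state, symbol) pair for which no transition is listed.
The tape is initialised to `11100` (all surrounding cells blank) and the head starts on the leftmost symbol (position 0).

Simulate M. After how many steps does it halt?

q0 | _[1]1100   read 1 → write _, move R, go to q3
q3 | __[1]100   read 1 → write 1, move L, go to q1
q1 | _[_]1100   read _ → write _, move L, go to q3
q3 | [_]_1100   read _ → write _, move R, go to q2
q2 | _[_]1100   read _ → write _, move L, go to qH
qH | [_]_1100
M halts after 5 transitions.

5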